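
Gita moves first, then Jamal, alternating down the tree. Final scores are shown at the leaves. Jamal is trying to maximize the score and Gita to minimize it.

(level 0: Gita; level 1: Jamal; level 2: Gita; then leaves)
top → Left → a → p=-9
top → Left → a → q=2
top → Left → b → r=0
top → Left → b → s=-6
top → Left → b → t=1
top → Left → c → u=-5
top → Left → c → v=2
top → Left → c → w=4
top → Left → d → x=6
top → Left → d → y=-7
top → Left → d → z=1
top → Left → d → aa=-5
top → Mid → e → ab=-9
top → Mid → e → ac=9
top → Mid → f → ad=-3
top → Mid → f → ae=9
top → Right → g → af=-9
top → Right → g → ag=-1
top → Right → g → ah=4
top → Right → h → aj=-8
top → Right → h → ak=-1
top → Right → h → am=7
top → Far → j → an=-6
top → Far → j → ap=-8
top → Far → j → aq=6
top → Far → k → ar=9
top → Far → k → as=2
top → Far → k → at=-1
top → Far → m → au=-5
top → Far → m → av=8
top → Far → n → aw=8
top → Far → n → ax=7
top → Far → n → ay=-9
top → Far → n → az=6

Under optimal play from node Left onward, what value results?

a (Gita): min(-9, 2) = -9
b (Gita): min(0, -6, 1) = -6
c (Gita): min(-5, 2, 4) = -5
d (Gita): min(6, -7, 1, -5) = -7
Left (Jamal): max(-9, -6, -5, -7) = -5

-5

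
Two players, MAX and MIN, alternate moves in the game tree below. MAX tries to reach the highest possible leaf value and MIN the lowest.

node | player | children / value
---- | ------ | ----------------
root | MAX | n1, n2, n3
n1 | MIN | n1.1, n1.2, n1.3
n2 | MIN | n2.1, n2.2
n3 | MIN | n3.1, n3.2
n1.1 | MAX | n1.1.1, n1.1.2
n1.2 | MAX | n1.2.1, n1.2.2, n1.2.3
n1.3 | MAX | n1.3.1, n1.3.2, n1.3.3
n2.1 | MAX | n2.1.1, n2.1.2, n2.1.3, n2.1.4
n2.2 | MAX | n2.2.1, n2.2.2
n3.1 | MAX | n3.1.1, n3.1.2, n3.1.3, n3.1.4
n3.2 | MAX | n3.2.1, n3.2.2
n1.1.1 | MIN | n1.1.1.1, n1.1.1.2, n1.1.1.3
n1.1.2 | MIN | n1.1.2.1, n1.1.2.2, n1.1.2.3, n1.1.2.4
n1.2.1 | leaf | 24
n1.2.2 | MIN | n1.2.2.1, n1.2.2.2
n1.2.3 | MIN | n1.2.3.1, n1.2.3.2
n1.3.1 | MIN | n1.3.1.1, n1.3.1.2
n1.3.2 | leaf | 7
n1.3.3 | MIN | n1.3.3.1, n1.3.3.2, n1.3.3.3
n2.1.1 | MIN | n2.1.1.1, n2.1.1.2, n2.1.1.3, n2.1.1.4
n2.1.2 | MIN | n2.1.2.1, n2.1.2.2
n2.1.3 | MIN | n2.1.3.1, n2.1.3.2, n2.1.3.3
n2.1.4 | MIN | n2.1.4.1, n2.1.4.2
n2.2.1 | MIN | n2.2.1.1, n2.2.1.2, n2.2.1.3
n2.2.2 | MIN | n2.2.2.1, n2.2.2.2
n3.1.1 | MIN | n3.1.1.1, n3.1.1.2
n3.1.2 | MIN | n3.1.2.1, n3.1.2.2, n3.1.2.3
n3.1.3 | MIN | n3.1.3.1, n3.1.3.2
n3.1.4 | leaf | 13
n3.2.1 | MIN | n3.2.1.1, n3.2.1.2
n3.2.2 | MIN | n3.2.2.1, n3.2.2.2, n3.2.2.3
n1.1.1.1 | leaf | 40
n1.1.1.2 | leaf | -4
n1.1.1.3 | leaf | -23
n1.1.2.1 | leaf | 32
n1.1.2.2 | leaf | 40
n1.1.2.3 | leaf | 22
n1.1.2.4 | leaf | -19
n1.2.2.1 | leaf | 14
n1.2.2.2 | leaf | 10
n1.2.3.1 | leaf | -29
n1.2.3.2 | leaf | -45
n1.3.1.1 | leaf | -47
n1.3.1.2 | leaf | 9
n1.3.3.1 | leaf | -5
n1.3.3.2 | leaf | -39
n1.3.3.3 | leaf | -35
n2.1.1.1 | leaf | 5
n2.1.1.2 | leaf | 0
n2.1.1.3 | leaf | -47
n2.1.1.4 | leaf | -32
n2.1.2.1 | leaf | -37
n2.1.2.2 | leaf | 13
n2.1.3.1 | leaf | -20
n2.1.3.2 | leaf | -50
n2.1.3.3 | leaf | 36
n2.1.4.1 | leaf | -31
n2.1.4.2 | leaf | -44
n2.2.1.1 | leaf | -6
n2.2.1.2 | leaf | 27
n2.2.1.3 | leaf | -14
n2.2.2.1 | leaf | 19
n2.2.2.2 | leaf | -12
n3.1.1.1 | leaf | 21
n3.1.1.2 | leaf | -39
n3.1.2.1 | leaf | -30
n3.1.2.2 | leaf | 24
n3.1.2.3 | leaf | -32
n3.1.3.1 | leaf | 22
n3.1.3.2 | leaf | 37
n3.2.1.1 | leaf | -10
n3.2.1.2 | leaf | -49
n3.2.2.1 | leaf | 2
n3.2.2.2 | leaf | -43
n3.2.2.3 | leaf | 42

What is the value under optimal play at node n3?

-43

n3.1.1 (MIN): min(21, -39) = -39
n3.1.2 (MIN): min(-30, 24, -32) = -32
n3.1.3 (MIN): min(22, 37) = 22
n3.1 (MAX): max(-39, -32, 22, 13) = 22
n3.2.1 (MIN): min(-10, -49) = -49
n3.2.2 (MIN): min(2, -43, 42) = -43
n3.2 (MAX): max(-49, -43) = -43
n3 (MIN): min(22, -43) = -43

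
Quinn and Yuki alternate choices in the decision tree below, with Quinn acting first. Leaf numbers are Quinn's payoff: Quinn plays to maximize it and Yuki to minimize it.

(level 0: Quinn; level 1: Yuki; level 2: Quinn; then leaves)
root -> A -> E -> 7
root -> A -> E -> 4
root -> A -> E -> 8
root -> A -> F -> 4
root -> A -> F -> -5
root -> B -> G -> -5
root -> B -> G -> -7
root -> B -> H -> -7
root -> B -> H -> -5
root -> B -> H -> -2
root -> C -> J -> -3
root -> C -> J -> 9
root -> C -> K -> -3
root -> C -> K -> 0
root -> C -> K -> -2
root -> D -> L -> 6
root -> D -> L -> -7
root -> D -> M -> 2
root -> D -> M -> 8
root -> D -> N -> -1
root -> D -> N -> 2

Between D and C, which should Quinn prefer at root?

D

L (Quinn): max(6, -7) = 6
M (Quinn): max(2, 8) = 8
N (Quinn): max(-1, 2) = 2
D (Yuki): min(6, 8, 2) = 2
J (Quinn): max(-3, 9) = 9
K (Quinn): max(-3, 0, -2) = 0
C (Yuki): min(9, 0) = 0
Quinn prefers the higher value; D=2, C=0. D is better since 2 > 0.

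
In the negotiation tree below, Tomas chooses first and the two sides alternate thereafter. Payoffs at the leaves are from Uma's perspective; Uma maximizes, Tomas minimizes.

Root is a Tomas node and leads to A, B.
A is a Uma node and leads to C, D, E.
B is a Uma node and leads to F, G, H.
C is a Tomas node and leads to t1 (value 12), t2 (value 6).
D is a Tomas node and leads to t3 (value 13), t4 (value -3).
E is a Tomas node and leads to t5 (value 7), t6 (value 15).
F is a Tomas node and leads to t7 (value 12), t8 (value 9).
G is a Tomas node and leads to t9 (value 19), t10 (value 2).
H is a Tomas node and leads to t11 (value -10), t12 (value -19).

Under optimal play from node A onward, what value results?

C (Tomas): min(12, 6) = 6
D (Tomas): min(13, -3) = -3
E (Tomas): min(7, 15) = 7
A (Uma): max(6, -3, 7) = 7

7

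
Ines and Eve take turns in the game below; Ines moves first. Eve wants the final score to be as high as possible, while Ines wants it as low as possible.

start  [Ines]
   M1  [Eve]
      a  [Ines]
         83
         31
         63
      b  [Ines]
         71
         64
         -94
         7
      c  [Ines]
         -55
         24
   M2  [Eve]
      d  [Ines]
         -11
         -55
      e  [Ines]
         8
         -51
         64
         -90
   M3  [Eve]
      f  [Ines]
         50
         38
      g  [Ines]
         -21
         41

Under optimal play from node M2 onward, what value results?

-55

d (Ines): min(-11, -55) = -55
e (Ines): min(8, -51, 64, -90) = -90
M2 (Eve): max(-55, -90) = -55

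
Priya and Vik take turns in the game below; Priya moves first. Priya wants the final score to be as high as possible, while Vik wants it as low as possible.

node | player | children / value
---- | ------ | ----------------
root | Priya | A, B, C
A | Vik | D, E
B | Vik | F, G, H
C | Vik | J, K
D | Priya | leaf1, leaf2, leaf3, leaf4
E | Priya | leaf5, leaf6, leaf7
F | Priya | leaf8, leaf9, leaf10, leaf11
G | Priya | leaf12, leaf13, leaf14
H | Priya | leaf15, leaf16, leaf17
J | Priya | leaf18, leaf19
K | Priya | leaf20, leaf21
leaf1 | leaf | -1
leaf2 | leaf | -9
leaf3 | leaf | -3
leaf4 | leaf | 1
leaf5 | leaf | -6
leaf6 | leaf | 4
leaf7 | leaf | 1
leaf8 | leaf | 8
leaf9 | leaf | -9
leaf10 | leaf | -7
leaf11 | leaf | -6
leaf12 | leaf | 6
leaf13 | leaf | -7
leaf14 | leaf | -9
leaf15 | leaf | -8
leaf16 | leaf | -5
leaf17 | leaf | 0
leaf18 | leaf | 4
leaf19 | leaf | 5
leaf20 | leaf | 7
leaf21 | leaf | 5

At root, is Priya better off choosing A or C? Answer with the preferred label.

C

D (Priya): max(-1, -9, -3, 1) = 1
E (Priya): max(-6, 4, 1) = 4
A (Vik): min(1, 4) = 1
J (Priya): max(4, 5) = 5
K (Priya): max(7, 5) = 7
C (Vik): min(5, 7) = 5
Priya prefers the higher value; A=1, C=5. C is better since 5 > 1.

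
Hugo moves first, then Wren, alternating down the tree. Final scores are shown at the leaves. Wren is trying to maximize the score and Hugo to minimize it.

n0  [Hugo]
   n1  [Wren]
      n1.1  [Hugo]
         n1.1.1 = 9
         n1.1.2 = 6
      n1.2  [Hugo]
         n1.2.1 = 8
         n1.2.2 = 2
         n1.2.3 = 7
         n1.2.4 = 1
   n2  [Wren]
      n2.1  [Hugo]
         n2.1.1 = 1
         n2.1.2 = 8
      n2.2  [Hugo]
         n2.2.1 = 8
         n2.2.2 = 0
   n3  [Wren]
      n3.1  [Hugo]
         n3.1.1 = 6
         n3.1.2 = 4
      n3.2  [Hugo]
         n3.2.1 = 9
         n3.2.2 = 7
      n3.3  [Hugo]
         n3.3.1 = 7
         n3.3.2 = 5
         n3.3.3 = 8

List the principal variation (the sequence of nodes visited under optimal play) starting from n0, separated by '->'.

n0 -> n2 -> n2.1 -> n2.1.1

n1.1 (Hugo): min(9, 6) = 6
n1.2 (Hugo): min(8, 2, 7, 1) = 1
n1 (Wren): max(6, 1) = 6
n2.1 (Hugo): min(1, 8) = 1
n2.2 (Hugo): min(8, 0) = 0
n2 (Wren): max(1, 0) = 1
n3.1 (Hugo): min(6, 4) = 4
n3.2 (Hugo): min(9, 7) = 7
n3.3 (Hugo): min(7, 5, 8) = 5
n3 (Wren): max(4, 7, 5) = 7
n0 (Hugo): min(6, 1, 7) = 1
At n0, Hugo picks n2 (lowest: 1).
At n2, Wren picks n2.1 (highest: 1).
At n2.1, Hugo picks n2.1.1 (lowest: 1).
Terminal value 1.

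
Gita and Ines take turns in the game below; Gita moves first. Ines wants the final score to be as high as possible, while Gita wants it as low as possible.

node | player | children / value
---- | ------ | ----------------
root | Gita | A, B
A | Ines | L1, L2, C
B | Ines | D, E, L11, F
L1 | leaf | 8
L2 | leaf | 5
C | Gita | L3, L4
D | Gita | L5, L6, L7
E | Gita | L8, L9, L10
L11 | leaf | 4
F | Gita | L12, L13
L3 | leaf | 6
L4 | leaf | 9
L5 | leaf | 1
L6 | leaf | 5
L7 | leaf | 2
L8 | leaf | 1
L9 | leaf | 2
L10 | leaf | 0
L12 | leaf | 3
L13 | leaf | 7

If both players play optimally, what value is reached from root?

C (Gita): min(6, 9) = 6
A (Ines): max(8, 5, 6) = 8
D (Gita): min(1, 5, 2) = 1
E (Gita): min(1, 2, 0) = 0
F (Gita): min(3, 7) = 3
B (Ines): max(1, 0, 4, 3) = 4
root (Gita): min(8, 4) = 4

4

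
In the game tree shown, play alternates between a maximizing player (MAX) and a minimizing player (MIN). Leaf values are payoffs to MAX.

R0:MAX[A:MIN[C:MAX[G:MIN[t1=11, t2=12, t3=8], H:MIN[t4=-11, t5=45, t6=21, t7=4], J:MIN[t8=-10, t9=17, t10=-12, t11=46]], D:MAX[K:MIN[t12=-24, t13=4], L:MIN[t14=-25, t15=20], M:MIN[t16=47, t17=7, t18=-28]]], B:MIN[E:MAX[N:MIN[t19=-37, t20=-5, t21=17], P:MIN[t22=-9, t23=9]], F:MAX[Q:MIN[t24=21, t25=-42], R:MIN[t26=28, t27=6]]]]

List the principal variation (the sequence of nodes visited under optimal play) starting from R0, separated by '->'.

R0 -> B -> E -> P -> t22

G (MIN): min(11, 12, 8) = 8
H (MIN): min(-11, 45, 21, 4) = -11
J (MIN): min(-10, 17, -12, 46) = -12
C (MAX): max(8, -11, -12) = 8
K (MIN): min(-24, 4) = -24
L (MIN): min(-25, 20) = -25
M (MIN): min(47, 7, -28) = -28
D (MAX): max(-24, -25, -28) = -24
A (MIN): min(8, -24) = -24
N (MIN): min(-37, -5, 17) = -37
P (MIN): min(-9, 9) = -9
E (MAX): max(-37, -9) = -9
Q (MIN): min(21, -42) = -42
R (MIN): min(28, 6) = 6
F (MAX): max(-42, 6) = 6
B (MIN): min(-9, 6) = -9
R0 (MAX): max(-24, -9) = -9
At R0, MAX picks B (highest: -9).
At B, MIN picks E (lowest: -9).
At E, MAX picks P (highest: -9).
At P, MIN picks t22 (lowest: -9).
Terminal value -9.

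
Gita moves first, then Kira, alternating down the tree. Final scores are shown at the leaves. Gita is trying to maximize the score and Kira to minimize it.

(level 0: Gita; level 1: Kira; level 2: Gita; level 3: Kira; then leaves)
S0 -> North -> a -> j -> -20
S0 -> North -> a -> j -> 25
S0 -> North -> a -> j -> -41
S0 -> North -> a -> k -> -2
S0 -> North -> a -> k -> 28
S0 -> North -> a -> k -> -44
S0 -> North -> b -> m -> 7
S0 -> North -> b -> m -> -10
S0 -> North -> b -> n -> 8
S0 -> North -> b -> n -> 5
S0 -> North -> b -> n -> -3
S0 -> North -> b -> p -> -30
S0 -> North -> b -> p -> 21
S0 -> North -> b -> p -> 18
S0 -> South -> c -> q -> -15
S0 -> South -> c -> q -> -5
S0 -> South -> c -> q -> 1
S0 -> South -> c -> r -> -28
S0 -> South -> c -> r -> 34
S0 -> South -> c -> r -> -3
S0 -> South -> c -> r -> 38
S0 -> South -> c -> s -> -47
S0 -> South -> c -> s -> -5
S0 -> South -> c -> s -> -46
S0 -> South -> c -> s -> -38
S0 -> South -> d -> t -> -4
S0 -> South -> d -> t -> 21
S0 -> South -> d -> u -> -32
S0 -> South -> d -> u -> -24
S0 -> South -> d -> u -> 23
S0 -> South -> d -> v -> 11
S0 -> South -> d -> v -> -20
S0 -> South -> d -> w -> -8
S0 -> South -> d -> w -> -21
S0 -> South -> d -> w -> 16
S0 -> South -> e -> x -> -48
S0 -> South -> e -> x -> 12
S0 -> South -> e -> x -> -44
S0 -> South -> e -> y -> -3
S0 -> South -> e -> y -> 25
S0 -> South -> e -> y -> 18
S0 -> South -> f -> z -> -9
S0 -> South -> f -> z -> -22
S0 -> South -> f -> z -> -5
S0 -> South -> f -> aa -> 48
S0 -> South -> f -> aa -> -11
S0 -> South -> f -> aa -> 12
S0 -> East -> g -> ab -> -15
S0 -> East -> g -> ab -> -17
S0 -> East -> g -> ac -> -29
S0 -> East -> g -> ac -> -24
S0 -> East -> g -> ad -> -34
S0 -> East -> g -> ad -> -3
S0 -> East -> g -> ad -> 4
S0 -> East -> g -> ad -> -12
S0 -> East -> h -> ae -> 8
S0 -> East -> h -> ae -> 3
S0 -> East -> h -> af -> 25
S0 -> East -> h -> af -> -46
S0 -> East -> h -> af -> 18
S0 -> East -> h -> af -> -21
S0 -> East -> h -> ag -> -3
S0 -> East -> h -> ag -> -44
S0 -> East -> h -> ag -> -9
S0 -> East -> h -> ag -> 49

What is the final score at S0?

-15

j (Kira): min(-20, 25, -41) = -41
k (Kira): min(-2, 28, -44) = -44
a (Gita): max(-41, -44) = -41
m (Kira): min(7, -10) = -10
n (Kira): min(8, 5, -3) = -3
p (Kira): min(-30, 21, 18) = -30
b (Gita): max(-10, -3, -30) = -3
North (Kira): min(-41, -3) = -41
q (Kira): min(-15, -5, 1) = -15
r (Kira): min(-28, 34, -3, 38) = -28
s (Kira): min(-47, -5, -46, -38) = -47
c (Gita): max(-15, -28, -47) = -15
t (Kira): min(-4, 21) = -4
u (Kira): min(-32, -24, 23) = -32
v (Kira): min(11, -20) = -20
w (Kira): min(-8, -21, 16) = -21
d (Gita): max(-4, -32, -20, -21) = -4
x (Kira): min(-48, 12, -44) = -48
y (Kira): min(-3, 25, 18) = -3
e (Gita): max(-48, -3) = -3
z (Kira): min(-9, -22, -5) = -22
aa (Kira): min(48, -11, 12) = -11
f (Gita): max(-22, -11) = -11
South (Kira): min(-15, -4, -3, -11) = -15
ab (Kira): min(-15, -17) = -17
ac (Kira): min(-29, -24) = -29
ad (Kira): min(-34, -3, 4, -12) = -34
g (Gita): max(-17, -29, -34) = -17
ae (Kira): min(8, 3) = 3
af (Kira): min(25, -46, 18, -21) = -46
ag (Kira): min(-3, -44, -9, 49) = -44
h (Gita): max(3, -46, -44) = 3
East (Kira): min(-17, 3) = -17
S0 (Gita): max(-41, -15, -17) = -15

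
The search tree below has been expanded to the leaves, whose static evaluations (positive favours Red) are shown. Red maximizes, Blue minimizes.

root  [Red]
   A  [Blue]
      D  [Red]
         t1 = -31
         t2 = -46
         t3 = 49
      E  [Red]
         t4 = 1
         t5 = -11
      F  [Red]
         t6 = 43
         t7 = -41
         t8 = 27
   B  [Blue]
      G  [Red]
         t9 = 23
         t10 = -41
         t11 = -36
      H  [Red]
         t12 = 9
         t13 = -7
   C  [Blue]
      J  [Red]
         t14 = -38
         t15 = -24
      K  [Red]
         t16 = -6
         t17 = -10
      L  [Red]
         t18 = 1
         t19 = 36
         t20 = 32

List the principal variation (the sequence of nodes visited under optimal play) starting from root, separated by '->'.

D (Red): max(-31, -46, 49) = 49
E (Red): max(1, -11) = 1
F (Red): max(43, -41, 27) = 43
A (Blue): min(49, 1, 43) = 1
G (Red): max(23, -41, -36) = 23
H (Red): max(9, -7) = 9
B (Blue): min(23, 9) = 9
J (Red): max(-38, -24) = -24
K (Red): max(-6, -10) = -6
L (Red): max(1, 36, 32) = 36
C (Blue): min(-24, -6, 36) = -24
root (Red): max(1, 9, -24) = 9
At root, Red picks B (highest: 9).
At B, Blue picks H (lowest: 9).
At H, Red picks t12 (highest: 9).
Terminal value 9.

root -> B -> H -> t12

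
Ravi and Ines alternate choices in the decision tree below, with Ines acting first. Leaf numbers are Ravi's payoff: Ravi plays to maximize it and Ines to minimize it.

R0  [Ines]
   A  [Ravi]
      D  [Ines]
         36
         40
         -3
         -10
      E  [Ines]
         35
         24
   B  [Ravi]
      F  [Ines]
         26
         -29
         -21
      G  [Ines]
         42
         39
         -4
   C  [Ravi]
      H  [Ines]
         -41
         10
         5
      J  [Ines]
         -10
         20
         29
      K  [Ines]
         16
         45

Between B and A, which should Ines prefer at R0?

B

F (Ines): min(26, -29, -21) = -29
G (Ines): min(42, 39, -4) = -4
B (Ravi): max(-29, -4) = -4
D (Ines): min(36, 40, -3, -10) = -10
E (Ines): min(35, 24) = 24
A (Ravi): max(-10, 24) = 24
Ines prefers the lower value; B=-4, A=24. B is better since -4 < 24.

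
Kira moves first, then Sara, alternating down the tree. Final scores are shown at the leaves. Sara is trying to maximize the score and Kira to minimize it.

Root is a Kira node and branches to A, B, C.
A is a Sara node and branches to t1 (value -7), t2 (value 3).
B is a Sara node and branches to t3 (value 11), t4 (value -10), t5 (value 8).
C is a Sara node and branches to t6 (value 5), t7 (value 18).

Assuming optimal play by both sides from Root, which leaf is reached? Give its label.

A (Sara): max(-7, 3) = 3
B (Sara): max(11, -10, 8) = 11
C (Sara): max(5, 18) = 18
Root (Kira): min(3, 11, 18) = 3
At Root, Kira picks A (lowest: 3).
At A, Sara picks t2 (highest: 3).
Terminal value 3.

t2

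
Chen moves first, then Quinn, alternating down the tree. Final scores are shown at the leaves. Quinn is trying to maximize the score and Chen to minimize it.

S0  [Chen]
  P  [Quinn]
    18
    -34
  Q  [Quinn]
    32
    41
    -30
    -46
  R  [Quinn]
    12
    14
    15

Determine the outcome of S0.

P (Quinn): max(18, -34) = 18
Q (Quinn): max(32, 41, -30, -46) = 41
R (Quinn): max(12, 14, 15) = 15
S0 (Chen): min(18, 41, 15) = 15

15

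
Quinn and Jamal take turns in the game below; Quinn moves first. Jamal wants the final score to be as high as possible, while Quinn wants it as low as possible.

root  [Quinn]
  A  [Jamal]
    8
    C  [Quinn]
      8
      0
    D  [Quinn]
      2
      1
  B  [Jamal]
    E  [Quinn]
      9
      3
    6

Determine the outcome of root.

6

C (Quinn): min(8, 0) = 0
D (Quinn): min(2, 1) = 1
A (Jamal): max(8, 0, 1) = 8
E (Quinn): min(9, 3) = 3
B (Jamal): max(3, 6) = 6
root (Quinn): min(8, 6) = 6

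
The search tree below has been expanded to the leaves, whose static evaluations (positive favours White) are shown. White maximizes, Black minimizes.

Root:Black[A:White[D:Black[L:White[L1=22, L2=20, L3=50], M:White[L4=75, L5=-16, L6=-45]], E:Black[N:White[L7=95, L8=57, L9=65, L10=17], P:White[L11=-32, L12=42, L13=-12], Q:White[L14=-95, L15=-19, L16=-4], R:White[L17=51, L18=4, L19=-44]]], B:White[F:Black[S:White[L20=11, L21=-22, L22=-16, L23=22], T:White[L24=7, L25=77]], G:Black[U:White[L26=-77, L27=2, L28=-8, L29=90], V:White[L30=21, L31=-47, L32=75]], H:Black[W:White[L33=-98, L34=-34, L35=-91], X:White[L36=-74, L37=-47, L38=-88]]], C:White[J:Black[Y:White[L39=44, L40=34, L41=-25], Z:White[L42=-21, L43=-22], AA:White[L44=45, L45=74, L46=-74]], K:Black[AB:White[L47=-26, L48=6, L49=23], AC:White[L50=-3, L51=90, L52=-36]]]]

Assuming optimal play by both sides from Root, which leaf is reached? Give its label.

L49

L (White): max(22, 20, 50) = 50
M (White): max(75, -16, -45) = 75
D (Black): min(50, 75) = 50
N (White): max(95, 57, 65, 17) = 95
P (White): max(-32, 42, -12) = 42
Q (White): max(-95, -19, -4) = -4
R (White): max(51, 4, -44) = 51
E (Black): min(95, 42, -4, 51) = -4
A (White): max(50, -4) = 50
S (White): max(11, -22, -16, 22) = 22
T (White): max(7, 77) = 77
F (Black): min(22, 77) = 22
U (White): max(-77, 2, -8, 90) = 90
V (White): max(21, -47, 75) = 75
G (Black): min(90, 75) = 75
W (White): max(-98, -34, -91) = -34
X (White): max(-74, -47, -88) = -47
H (Black): min(-34, -47) = -47
B (White): max(22, 75, -47) = 75
Y (White): max(44, 34, -25) = 44
Z (White): max(-21, -22) = -21
AA (White): max(45, 74, -74) = 74
J (Black): min(44, -21, 74) = -21
AB (White): max(-26, 6, 23) = 23
AC (White): max(-3, 90, -36) = 90
K (Black): min(23, 90) = 23
C (White): max(-21, 23) = 23
Root (Black): min(50, 75, 23) = 23
At Root, Black picks C (lowest: 23).
At C, White picks K (highest: 23).
At K, Black picks AB (lowest: 23).
At AB, White picks L49 (highest: 23).
Terminal value 23.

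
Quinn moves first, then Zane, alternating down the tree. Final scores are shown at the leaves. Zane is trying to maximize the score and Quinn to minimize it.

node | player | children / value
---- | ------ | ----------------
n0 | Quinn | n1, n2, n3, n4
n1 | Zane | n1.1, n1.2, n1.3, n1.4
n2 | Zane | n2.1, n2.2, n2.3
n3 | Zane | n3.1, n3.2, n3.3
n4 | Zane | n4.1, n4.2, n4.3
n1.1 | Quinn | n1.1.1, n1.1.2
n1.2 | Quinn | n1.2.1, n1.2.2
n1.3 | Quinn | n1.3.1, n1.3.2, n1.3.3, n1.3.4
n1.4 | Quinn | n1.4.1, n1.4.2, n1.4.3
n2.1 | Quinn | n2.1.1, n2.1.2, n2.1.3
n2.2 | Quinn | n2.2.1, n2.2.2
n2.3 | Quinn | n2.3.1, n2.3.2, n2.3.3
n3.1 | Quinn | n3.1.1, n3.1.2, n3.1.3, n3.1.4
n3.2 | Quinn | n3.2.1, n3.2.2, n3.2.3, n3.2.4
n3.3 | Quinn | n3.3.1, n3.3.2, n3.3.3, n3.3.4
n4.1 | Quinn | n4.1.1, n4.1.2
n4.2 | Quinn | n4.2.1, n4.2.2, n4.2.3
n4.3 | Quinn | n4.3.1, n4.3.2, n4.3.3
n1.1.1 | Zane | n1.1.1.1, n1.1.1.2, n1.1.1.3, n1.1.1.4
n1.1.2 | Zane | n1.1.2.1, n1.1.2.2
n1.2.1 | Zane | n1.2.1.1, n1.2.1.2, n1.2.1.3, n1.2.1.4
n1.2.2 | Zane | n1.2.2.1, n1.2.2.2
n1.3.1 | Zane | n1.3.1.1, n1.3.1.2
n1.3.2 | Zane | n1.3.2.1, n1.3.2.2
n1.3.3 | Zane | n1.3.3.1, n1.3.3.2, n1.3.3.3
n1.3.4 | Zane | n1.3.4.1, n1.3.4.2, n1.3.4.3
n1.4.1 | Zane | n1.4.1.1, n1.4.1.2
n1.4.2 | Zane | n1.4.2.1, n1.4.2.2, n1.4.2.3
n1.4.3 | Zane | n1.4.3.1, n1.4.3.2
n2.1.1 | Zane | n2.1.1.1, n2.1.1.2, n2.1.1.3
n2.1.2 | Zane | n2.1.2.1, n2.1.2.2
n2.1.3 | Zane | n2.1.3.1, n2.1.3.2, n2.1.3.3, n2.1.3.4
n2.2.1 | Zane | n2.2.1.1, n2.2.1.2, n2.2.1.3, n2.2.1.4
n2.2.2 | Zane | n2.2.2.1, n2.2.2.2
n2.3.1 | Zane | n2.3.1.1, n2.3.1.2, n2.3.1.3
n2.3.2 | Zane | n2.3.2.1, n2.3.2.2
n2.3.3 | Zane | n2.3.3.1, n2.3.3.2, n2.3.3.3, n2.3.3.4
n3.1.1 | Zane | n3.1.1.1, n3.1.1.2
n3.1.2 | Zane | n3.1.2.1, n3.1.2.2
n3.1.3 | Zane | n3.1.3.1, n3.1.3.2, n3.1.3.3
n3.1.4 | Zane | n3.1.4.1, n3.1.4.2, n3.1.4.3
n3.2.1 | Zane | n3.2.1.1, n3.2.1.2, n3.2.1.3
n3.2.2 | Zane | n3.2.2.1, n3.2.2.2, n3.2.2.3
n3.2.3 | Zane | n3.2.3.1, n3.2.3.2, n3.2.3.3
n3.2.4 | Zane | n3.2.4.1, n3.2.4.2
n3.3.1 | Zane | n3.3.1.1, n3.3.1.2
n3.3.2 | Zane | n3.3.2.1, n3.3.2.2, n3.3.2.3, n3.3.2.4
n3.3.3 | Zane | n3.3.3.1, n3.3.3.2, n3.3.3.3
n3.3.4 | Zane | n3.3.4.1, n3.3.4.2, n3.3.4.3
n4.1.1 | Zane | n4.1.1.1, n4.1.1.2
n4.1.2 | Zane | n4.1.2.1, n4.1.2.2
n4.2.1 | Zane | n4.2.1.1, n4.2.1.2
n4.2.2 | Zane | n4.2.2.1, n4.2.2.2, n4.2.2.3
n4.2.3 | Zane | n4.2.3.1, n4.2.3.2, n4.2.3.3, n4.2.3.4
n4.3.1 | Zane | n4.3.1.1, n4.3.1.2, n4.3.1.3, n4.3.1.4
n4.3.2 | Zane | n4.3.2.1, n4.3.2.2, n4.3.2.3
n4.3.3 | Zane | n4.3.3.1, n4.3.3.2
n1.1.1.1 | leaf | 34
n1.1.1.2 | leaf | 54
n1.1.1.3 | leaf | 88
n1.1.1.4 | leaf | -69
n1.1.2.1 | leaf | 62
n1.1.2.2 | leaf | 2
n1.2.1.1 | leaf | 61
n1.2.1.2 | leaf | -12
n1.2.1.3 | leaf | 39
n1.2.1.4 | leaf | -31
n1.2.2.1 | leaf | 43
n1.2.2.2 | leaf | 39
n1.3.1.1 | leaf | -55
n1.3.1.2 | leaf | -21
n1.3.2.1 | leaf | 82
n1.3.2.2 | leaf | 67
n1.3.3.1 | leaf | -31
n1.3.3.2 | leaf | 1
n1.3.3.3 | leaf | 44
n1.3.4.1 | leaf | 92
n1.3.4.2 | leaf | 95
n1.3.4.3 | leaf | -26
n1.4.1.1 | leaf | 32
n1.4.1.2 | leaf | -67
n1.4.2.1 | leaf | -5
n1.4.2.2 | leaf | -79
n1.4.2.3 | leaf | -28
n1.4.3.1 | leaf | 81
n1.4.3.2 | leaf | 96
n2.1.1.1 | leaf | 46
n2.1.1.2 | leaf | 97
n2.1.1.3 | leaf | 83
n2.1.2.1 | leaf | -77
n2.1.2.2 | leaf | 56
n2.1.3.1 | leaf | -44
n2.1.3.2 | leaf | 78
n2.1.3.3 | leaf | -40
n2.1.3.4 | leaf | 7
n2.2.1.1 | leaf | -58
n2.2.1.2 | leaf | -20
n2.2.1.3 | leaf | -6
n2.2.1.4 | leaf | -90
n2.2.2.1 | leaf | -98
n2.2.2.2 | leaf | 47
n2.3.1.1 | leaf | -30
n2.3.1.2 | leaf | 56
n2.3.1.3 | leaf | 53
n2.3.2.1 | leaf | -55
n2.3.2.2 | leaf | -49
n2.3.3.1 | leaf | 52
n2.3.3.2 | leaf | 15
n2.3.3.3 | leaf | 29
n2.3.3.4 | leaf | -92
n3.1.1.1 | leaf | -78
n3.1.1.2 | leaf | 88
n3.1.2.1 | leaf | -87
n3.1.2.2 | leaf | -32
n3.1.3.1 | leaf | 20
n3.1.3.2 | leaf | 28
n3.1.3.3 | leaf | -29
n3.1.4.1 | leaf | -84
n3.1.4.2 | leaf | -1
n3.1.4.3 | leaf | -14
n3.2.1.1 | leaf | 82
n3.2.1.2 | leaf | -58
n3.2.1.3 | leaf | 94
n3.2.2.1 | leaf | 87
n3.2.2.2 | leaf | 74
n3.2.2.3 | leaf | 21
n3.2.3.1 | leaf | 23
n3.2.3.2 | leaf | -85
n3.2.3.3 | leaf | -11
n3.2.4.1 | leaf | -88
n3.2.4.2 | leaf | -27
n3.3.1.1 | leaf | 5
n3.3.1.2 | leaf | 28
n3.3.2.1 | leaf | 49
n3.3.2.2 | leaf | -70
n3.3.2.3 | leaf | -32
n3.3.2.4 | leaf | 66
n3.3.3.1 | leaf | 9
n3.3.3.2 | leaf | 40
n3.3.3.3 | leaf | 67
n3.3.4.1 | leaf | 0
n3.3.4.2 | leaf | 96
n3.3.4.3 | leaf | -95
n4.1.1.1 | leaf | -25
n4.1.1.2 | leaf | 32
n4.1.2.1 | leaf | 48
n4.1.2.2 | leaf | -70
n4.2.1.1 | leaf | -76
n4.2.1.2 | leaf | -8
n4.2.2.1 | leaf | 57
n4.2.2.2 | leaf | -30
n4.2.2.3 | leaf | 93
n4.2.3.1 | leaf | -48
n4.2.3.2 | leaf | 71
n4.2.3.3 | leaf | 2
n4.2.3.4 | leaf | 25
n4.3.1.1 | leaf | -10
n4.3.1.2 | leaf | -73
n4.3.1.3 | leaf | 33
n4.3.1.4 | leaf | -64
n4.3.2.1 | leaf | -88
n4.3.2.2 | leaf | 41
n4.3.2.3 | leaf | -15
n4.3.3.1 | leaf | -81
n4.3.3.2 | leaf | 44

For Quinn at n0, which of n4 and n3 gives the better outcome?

n4.1.1 (Zane): max(-25, 32) = 32
n4.1.2 (Zane): max(48, -70) = 48
n4.1 (Quinn): min(32, 48) = 32
n4.2.1 (Zane): max(-76, -8) = -8
n4.2.2 (Zane): max(57, -30, 93) = 93
n4.2.3 (Zane): max(-48, 71, 2, 25) = 71
n4.2 (Quinn): min(-8, 93, 71) = -8
n4.3.1 (Zane): max(-10, -73, 33, -64) = 33
n4.3.2 (Zane): max(-88, 41, -15) = 41
n4.3.3 (Zane): max(-81, 44) = 44
n4.3 (Quinn): min(33, 41, 44) = 33
n4 (Zane): max(32, -8, 33) = 33
n3.1.1 (Zane): max(-78, 88) = 88
n3.1.2 (Zane): max(-87, -32) = -32
n3.1.3 (Zane): max(20, 28, -29) = 28
n3.1.4 (Zane): max(-84, -1, -14) = -1
n3.1 (Quinn): min(88, -32, 28, -1) = -32
n3.2.1 (Zane): max(82, -58, 94) = 94
n3.2.2 (Zane): max(87, 74, 21) = 87
n3.2.3 (Zane): max(23, -85, -11) = 23
n3.2.4 (Zane): max(-88, -27) = -27
n3.2 (Quinn): min(94, 87, 23, -27) = -27
n3.3.1 (Zane): max(5, 28) = 28
n3.3.2 (Zane): max(49, -70, -32, 66) = 66
n3.3.3 (Zane): max(9, 40, 67) = 67
n3.3.4 (Zane): max(0, 96, -95) = 96
n3.3 (Quinn): min(28, 66, 67, 96) = 28
n3 (Zane): max(-32, -27, 28) = 28
Quinn prefers the lower value; n4=33, n3=28. n3 is better since 28 < 33.

n3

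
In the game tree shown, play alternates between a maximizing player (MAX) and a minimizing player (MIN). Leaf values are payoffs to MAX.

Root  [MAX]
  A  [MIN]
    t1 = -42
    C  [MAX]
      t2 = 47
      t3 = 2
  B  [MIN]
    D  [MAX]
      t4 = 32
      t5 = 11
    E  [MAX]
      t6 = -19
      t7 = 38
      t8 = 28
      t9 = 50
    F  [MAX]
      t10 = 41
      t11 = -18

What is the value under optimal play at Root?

C (MAX): max(47, 2) = 47
A (MIN): min(-42, 47) = -42
D (MAX): max(32, 11) = 32
E (MAX): max(-19, 38, 28, 50) = 50
F (MAX): max(41, -18) = 41
B (MIN): min(32, 50, 41) = 32
Root (MAX): max(-42, 32) = 32

32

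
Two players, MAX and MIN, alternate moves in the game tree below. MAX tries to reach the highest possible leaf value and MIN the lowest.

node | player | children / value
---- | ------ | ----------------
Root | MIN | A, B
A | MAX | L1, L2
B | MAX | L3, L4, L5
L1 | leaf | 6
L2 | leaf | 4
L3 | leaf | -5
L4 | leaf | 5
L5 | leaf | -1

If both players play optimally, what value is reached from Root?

A (MAX): max(6, 4) = 6
B (MAX): max(-5, 5, -1) = 5
Root (MIN): min(6, 5) = 5

5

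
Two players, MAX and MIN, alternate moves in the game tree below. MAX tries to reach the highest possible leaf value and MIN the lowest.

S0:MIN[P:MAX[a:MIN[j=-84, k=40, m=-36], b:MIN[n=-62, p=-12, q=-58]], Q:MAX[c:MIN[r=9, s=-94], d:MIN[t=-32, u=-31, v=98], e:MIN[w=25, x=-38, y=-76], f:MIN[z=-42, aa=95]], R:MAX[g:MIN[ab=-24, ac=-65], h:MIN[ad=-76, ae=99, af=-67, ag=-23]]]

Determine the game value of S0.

-65

a (MIN): min(-84, 40, -36) = -84
b (MIN): min(-62, -12, -58) = -62
P (MAX): max(-84, -62) = -62
c (MIN): min(9, -94) = -94
d (MIN): min(-32, -31, 98) = -32
e (MIN): min(25, -38, -76) = -76
f (MIN): min(-42, 95) = -42
Q (MAX): max(-94, -32, -76, -42) = -32
g (MIN): min(-24, -65) = -65
h (MIN): min(-76, 99, -67, -23) = -76
R (MAX): max(-65, -76) = -65
S0 (MIN): min(-62, -32, -65) = -65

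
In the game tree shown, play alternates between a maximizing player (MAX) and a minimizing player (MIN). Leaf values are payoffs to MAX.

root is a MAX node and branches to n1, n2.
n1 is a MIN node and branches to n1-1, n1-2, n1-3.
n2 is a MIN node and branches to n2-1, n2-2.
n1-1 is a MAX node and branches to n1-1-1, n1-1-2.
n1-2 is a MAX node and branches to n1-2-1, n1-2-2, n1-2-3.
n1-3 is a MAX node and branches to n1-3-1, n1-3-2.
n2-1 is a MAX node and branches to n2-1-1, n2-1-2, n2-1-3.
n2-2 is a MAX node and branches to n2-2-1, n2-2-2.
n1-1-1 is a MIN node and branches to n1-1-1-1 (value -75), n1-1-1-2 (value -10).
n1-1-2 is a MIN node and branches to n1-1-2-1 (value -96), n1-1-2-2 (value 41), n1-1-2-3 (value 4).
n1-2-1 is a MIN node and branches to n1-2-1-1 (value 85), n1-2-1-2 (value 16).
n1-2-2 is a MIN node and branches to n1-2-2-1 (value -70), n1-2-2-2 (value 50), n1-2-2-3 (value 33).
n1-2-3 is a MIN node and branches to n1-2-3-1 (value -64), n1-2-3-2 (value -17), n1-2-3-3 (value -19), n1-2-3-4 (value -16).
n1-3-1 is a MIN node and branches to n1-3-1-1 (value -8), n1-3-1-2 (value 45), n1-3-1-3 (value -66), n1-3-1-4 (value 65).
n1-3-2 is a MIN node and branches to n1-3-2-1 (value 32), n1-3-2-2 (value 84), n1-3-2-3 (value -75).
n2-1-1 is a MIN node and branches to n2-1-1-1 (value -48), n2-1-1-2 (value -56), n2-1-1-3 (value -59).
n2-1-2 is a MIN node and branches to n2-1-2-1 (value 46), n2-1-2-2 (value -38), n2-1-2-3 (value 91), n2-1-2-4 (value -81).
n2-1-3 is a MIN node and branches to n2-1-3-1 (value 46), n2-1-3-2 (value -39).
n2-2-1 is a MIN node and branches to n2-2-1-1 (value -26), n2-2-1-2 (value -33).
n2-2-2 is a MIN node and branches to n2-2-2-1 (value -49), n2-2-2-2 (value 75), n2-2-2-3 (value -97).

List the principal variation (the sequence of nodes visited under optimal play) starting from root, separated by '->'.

n1-1-1 (MIN): min(-75, -10) = -75
n1-1-2 (MIN): min(-96, 41, 4) = -96
n1-1 (MAX): max(-75, -96) = -75
n1-2-1 (MIN): min(85, 16) = 16
n1-2-2 (MIN): min(-70, 50, 33) = -70
n1-2-3 (MIN): min(-64, -17, -19, -16) = -64
n1-2 (MAX): max(16, -70, -64) = 16
n1-3-1 (MIN): min(-8, 45, -66, 65) = -66
n1-3-2 (MIN): min(32, 84, -75) = -75
n1-3 (MAX): max(-66, -75) = -66
n1 (MIN): min(-75, 16, -66) = -75
n2-1-1 (MIN): min(-48, -56, -59) = -59
n2-1-2 (MIN): min(46, -38, 91, -81) = -81
n2-1-3 (MIN): min(46, -39) = -39
n2-1 (MAX): max(-59, -81, -39) = -39
n2-2-1 (MIN): min(-26, -33) = -33
n2-2-2 (MIN): min(-49, 75, -97) = -97
n2-2 (MAX): max(-33, -97) = -33
n2 (MIN): min(-39, -33) = -39
root (MAX): max(-75, -39) = -39
At root, MAX picks n2 (highest: -39).
At n2, MIN picks n2-1 (lowest: -39).
At n2-1, MAX picks n2-1-3 (highest: -39).
At n2-1-3, MIN picks n2-1-3-2 (lowest: -39).
Terminal value -39.

root -> n2 -> n2-1 -> n2-1-3 -> n2-1-3-2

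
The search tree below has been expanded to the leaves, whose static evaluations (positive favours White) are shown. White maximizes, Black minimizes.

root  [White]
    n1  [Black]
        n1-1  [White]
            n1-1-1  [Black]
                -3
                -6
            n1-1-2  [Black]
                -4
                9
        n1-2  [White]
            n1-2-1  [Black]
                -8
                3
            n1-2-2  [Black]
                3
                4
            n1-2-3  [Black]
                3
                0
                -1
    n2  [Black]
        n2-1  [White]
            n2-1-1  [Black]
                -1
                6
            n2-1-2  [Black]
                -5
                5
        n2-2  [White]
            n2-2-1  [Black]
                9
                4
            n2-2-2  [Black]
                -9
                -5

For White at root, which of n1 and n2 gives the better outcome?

n2

n1-1-1 (Black): min(-3, -6) = -6
n1-1-2 (Black): min(-4, 9) = -4
n1-1 (White): max(-6, -4) = -4
n1-2-1 (Black): min(-8, 3) = -8
n1-2-2 (Black): min(3, 4) = 3
n1-2-3 (Black): min(3, 0, -1) = -1
n1-2 (White): max(-8, 3, -1) = 3
n1 (Black): min(-4, 3) = -4
n2-1-1 (Black): min(-1, 6) = -1
n2-1-2 (Black): min(-5, 5) = -5
n2-1 (White): max(-1, -5) = -1
n2-2-1 (Black): min(9, 4) = 4
n2-2-2 (Black): min(-9, -5) = -9
n2-2 (White): max(4, -9) = 4
n2 (Black): min(-1, 4) = -1
White prefers the higher value; n1=-4, n2=-1. n2 is better since -1 > -4.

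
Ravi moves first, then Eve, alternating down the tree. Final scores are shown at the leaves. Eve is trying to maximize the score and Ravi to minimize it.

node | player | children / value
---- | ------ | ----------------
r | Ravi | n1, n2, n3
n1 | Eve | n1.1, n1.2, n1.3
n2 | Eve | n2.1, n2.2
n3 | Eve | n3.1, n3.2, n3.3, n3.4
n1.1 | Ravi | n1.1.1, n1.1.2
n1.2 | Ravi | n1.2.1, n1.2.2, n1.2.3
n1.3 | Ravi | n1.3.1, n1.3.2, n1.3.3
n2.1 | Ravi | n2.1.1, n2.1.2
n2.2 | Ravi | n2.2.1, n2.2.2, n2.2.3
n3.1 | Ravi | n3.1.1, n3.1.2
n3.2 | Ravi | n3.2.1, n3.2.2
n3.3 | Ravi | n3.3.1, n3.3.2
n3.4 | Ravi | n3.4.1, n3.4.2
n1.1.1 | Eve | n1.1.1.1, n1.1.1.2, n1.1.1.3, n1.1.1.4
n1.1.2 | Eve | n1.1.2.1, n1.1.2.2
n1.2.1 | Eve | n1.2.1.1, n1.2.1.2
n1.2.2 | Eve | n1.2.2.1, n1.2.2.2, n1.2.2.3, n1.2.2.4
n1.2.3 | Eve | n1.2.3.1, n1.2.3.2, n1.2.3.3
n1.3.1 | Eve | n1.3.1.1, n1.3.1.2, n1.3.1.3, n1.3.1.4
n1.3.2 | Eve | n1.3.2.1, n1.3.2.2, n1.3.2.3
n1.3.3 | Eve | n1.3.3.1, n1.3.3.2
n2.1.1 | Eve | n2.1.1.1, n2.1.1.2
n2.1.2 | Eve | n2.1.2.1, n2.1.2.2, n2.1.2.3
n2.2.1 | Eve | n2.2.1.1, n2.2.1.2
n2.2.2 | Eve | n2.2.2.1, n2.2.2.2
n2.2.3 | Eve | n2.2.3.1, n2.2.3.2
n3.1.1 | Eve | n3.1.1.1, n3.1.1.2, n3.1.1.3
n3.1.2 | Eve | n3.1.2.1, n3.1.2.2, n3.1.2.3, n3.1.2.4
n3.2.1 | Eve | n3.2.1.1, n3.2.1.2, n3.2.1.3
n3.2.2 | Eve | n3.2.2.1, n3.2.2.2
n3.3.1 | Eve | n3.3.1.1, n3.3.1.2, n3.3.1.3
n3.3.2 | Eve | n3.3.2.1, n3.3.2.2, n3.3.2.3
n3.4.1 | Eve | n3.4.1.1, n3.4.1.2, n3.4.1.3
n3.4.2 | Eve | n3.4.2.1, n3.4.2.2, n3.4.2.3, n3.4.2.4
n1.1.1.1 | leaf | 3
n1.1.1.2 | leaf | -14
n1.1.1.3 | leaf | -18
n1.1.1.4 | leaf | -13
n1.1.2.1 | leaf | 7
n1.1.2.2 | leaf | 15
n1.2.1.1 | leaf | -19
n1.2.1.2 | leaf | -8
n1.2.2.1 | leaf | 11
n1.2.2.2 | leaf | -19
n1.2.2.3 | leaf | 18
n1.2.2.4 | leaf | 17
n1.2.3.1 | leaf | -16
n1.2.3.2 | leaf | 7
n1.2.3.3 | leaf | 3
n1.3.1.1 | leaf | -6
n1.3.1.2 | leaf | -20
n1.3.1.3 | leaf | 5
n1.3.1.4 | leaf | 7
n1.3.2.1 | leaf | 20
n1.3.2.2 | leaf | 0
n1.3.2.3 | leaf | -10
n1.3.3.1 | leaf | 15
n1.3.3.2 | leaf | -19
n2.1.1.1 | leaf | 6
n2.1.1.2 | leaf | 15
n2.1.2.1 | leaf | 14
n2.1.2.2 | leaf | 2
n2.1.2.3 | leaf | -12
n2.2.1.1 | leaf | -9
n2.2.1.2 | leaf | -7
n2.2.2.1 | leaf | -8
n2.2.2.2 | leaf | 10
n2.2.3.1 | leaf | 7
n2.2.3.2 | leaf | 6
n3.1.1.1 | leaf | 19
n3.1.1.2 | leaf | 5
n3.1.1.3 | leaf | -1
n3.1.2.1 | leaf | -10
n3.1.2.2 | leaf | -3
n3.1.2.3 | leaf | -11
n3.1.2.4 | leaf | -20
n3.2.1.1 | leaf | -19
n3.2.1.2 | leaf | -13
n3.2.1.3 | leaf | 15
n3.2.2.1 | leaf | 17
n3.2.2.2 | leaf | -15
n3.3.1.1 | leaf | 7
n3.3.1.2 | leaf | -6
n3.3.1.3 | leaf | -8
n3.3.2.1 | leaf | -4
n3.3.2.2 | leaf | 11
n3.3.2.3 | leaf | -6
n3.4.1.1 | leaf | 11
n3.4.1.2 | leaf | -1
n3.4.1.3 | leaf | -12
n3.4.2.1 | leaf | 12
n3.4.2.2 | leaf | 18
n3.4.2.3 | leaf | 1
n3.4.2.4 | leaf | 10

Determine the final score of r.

7

n1.1.1 (Eve): max(3, -14, -18, -13) = 3
n1.1.2 (Eve): max(7, 15) = 15
n1.1 (Ravi): min(3, 15) = 3
n1.2.1 (Eve): max(-19, -8) = -8
n1.2.2 (Eve): max(11, -19, 18, 17) = 18
n1.2.3 (Eve): max(-16, 7, 3) = 7
n1.2 (Ravi): min(-8, 18, 7) = -8
n1.3.1 (Eve): max(-6, -20, 5, 7) = 7
n1.3.2 (Eve): max(20, 0, -10) = 20
n1.3.3 (Eve): max(15, -19) = 15
n1.3 (Ravi): min(7, 20, 15) = 7
n1 (Eve): max(3, -8, 7) = 7
n2.1.1 (Eve): max(6, 15) = 15
n2.1.2 (Eve): max(14, 2, -12) = 14
n2.1 (Ravi): min(15, 14) = 14
n2.2.1 (Eve): max(-9, -7) = -7
n2.2.2 (Eve): max(-8, 10) = 10
n2.2.3 (Eve): max(7, 6) = 7
n2.2 (Ravi): min(-7, 10, 7) = -7
n2 (Eve): max(14, -7) = 14
n3.1.1 (Eve): max(19, 5, -1) = 19
n3.1.2 (Eve): max(-10, -3, -11, -20) = -3
n3.1 (Ravi): min(19, -3) = -3
n3.2.1 (Eve): max(-19, -13, 15) = 15
n3.2.2 (Eve): max(17, -15) = 17
n3.2 (Ravi): min(15, 17) = 15
n3.3.1 (Eve): max(7, -6, -8) = 7
n3.3.2 (Eve): max(-4, 11, -6) = 11
n3.3 (Ravi): min(7, 11) = 7
n3.4.1 (Eve): max(11, -1, -12) = 11
n3.4.2 (Eve): max(12, 18, 1, 10) = 18
n3.4 (Ravi): min(11, 18) = 11
n3 (Eve): max(-3, 15, 7, 11) = 15
r (Ravi): min(7, 14, 15) = 7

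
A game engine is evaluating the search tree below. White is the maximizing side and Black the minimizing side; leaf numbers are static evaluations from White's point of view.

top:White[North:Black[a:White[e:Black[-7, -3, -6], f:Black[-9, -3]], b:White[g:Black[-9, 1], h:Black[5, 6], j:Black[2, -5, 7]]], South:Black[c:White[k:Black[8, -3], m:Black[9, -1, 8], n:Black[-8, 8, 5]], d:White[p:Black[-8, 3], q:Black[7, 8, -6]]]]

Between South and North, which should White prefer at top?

k (Black): min(8, -3) = -3
m (Black): min(9, -1, 8) = -1
n (Black): min(-8, 8, 5) = -8
c (White): max(-3, -1, -8) = -1
p (Black): min(-8, 3) = -8
q (Black): min(7, 8, -6) = -6
d (White): max(-8, -6) = -6
South (Black): min(-1, -6) = -6
e (Black): min(-7, -3, -6) = -7
f (Black): min(-9, -3) = -9
a (White): max(-7, -9) = -7
g (Black): min(-9, 1) = -9
h (Black): min(5, 6) = 5
j (Black): min(2, -5, 7) = -5
b (White): max(-9, 5, -5) = 5
North (Black): min(-7, 5) = -7
White prefers the higher value; South=-6, North=-7. South is better since -6 > -7.

South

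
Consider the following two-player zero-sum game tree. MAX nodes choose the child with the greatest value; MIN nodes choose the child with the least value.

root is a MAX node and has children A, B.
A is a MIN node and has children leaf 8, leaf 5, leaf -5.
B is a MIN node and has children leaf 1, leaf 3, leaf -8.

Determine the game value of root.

A (MIN): min(8, 5, -5) = -5
B (MIN): min(1, 3, -8) = -8
root (MAX): max(-5, -8) = -5

-5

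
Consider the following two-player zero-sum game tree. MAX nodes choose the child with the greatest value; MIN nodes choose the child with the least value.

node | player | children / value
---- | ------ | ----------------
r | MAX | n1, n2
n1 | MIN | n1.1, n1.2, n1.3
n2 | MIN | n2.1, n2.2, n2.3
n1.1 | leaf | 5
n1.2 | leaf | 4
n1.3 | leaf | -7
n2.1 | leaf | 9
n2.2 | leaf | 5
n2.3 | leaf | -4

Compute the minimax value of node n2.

n2 (MIN): min(9, 5, -4) = -4

-4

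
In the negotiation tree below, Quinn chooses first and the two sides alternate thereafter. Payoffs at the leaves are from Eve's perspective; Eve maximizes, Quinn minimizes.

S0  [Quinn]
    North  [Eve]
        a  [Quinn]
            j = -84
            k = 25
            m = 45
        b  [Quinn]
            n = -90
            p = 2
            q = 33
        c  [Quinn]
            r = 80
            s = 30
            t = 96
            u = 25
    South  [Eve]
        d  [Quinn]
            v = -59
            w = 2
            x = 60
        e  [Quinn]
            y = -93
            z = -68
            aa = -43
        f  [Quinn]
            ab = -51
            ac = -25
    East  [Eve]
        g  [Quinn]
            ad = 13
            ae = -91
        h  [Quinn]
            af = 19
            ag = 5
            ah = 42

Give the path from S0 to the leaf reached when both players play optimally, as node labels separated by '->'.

S0 -> South -> f -> ab

a (Quinn): min(-84, 25, 45) = -84
b (Quinn): min(-90, 2, 33) = -90
c (Quinn): min(80, 30, 96, 25) = 25
North (Eve): max(-84, -90, 25) = 25
d (Quinn): min(-59, 2, 60) = -59
e (Quinn): min(-93, -68, -43) = -93
f (Quinn): min(-51, -25) = -51
South (Eve): max(-59, -93, -51) = -51
g (Quinn): min(13, -91) = -91
h (Quinn): min(19, 5, 42) = 5
East (Eve): max(-91, 5) = 5
S0 (Quinn): min(25, -51, 5) = -51
At S0, Quinn picks South (lowest: -51).
At South, Eve picks f (highest: -51).
At f, Quinn picks ab (lowest: -51).
Terminal value -51.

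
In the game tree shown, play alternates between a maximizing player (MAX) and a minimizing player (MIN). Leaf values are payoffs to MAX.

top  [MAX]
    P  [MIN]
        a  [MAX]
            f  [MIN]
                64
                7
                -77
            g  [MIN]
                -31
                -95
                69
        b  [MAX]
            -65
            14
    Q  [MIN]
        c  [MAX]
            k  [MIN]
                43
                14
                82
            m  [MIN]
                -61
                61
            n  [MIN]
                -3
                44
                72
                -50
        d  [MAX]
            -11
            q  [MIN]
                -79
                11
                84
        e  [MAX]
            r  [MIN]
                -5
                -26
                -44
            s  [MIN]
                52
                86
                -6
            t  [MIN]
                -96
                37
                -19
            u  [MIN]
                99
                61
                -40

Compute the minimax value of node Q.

-11

k (MIN): min(43, 14, 82) = 14
m (MIN): min(-61, 61) = -61
n (MIN): min(-3, 44, 72, -50) = -50
c (MAX): max(14, -61, -50) = 14
q (MIN): min(-79, 11, 84) = -79
d (MAX): max(-11, -79) = -11
r (MIN): min(-5, -26, -44) = -44
s (MIN): min(52, 86, -6) = -6
t (MIN): min(-96, 37, -19) = -96
u (MIN): min(99, 61, -40) = -40
e (MAX): max(-44, -6, -96, -40) = -6
Q (MIN): min(14, -11, -6) = -11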